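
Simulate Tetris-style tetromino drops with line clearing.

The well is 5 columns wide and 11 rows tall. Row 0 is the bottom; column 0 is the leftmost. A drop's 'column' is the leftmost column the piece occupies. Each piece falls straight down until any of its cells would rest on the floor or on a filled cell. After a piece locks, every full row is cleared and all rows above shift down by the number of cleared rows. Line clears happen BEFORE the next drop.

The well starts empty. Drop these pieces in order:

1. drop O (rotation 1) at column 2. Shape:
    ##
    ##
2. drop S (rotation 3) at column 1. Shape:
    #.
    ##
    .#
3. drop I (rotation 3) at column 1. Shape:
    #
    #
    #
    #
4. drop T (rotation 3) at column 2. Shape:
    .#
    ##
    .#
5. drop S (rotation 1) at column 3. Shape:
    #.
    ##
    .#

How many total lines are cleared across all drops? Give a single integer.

Answer: 0

Derivation:
Drop 1: O rot1 at col 2 lands with bottom-row=0; cleared 0 line(s) (total 0); column heights now [0 0 2 2 0], max=2
Drop 2: S rot3 at col 1 lands with bottom-row=2; cleared 0 line(s) (total 0); column heights now [0 5 4 2 0], max=5
Drop 3: I rot3 at col 1 lands with bottom-row=5; cleared 0 line(s) (total 0); column heights now [0 9 4 2 0], max=9
Drop 4: T rot3 at col 2 lands with bottom-row=3; cleared 0 line(s) (total 0); column heights now [0 9 5 6 0], max=9
Drop 5: S rot1 at col 3 lands with bottom-row=5; cleared 0 line(s) (total 0); column heights now [0 9 5 8 7], max=9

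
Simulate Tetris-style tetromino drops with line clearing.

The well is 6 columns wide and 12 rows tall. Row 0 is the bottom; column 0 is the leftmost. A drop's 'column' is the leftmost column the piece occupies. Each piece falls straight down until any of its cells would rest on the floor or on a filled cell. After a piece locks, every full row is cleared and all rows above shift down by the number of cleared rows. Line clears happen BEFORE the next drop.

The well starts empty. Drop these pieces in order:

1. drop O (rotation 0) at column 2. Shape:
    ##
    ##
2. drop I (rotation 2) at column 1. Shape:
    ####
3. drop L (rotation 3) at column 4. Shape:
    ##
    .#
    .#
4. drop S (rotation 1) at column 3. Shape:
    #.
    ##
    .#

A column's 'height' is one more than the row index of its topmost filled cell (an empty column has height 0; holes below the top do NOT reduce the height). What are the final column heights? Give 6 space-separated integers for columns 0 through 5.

Answer: 0 3 3 7 6 4

Derivation:
Drop 1: O rot0 at col 2 lands with bottom-row=0; cleared 0 line(s) (total 0); column heights now [0 0 2 2 0 0], max=2
Drop 2: I rot2 at col 1 lands with bottom-row=2; cleared 0 line(s) (total 0); column heights now [0 3 3 3 3 0], max=3
Drop 3: L rot3 at col 4 lands with bottom-row=1; cleared 0 line(s) (total 0); column heights now [0 3 3 3 4 4], max=4
Drop 4: S rot1 at col 3 lands with bottom-row=4; cleared 0 line(s) (total 0); column heights now [0 3 3 7 6 4], max=7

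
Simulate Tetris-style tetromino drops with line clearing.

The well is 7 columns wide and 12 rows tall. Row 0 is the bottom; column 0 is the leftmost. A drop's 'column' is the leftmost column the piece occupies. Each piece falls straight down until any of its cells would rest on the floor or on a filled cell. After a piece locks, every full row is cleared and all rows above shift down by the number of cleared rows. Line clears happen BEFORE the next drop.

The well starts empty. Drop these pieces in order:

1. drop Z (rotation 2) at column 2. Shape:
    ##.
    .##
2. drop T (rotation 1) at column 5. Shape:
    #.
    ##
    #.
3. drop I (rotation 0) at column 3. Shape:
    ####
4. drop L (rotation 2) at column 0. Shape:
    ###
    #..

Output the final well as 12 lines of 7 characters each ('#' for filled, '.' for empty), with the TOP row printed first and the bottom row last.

Answer: .......
.......
.......
.......
.......
.......
.......
.......
...####
###..#.
#.##.##
...###.

Derivation:
Drop 1: Z rot2 at col 2 lands with bottom-row=0; cleared 0 line(s) (total 0); column heights now [0 0 2 2 1 0 0], max=2
Drop 2: T rot1 at col 5 lands with bottom-row=0; cleared 0 line(s) (total 0); column heights now [0 0 2 2 1 3 2], max=3
Drop 3: I rot0 at col 3 lands with bottom-row=3; cleared 0 line(s) (total 0); column heights now [0 0 2 4 4 4 4], max=4
Drop 4: L rot2 at col 0 lands with bottom-row=1; cleared 0 line(s) (total 0); column heights now [3 3 3 4 4 4 4], max=4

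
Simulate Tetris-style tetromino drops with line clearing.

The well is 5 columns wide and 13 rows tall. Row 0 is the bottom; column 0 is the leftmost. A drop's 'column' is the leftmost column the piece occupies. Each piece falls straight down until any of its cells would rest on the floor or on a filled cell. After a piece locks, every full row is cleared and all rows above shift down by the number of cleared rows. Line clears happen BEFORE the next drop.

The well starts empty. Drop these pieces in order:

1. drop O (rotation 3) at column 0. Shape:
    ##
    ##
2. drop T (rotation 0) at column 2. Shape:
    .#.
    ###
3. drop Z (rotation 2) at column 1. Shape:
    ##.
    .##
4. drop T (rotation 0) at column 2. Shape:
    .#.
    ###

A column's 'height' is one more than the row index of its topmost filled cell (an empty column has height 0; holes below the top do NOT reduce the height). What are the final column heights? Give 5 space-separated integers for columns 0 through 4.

Answer: 1 3 4 5 4

Derivation:
Drop 1: O rot3 at col 0 lands with bottom-row=0; cleared 0 line(s) (total 0); column heights now [2 2 0 0 0], max=2
Drop 2: T rot0 at col 2 lands with bottom-row=0; cleared 1 line(s) (total 1); column heights now [1 1 0 1 0], max=1
Drop 3: Z rot2 at col 1 lands with bottom-row=1; cleared 0 line(s) (total 1); column heights now [1 3 3 2 0], max=3
Drop 4: T rot0 at col 2 lands with bottom-row=3; cleared 0 line(s) (total 1); column heights now [1 3 4 5 4], max=5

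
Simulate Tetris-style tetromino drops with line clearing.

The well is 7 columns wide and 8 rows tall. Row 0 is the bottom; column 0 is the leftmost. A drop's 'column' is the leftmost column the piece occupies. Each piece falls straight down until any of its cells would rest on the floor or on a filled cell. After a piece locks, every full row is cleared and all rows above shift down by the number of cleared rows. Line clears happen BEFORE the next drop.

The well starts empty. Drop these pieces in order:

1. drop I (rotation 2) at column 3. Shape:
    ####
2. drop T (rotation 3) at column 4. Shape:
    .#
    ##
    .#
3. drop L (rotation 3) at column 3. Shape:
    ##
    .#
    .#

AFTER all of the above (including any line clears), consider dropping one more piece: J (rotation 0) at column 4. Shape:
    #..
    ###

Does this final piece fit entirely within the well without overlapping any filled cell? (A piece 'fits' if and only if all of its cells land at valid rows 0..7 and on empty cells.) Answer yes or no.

Answer: yes

Derivation:
Drop 1: I rot2 at col 3 lands with bottom-row=0; cleared 0 line(s) (total 0); column heights now [0 0 0 1 1 1 1], max=1
Drop 2: T rot3 at col 4 lands with bottom-row=1; cleared 0 line(s) (total 0); column heights now [0 0 0 1 3 4 1], max=4
Drop 3: L rot3 at col 3 lands with bottom-row=3; cleared 0 line(s) (total 0); column heights now [0 0 0 6 6 4 1], max=6
Test piece J rot0 at col 4 (width 3): heights before test = [0 0 0 6 6 4 1]; fits = True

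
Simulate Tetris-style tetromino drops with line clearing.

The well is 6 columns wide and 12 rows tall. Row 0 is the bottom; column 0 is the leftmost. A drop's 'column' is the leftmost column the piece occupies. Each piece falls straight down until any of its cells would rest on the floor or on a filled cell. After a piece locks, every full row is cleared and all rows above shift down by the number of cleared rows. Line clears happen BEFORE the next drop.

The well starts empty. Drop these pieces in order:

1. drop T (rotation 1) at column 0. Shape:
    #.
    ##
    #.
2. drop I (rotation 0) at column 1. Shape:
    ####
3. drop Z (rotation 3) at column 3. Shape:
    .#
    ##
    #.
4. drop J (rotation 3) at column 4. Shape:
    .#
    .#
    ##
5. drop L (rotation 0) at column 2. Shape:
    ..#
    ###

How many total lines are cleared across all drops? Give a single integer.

Drop 1: T rot1 at col 0 lands with bottom-row=0; cleared 0 line(s) (total 0); column heights now [3 2 0 0 0 0], max=3
Drop 2: I rot0 at col 1 lands with bottom-row=2; cleared 0 line(s) (total 0); column heights now [3 3 3 3 3 0], max=3
Drop 3: Z rot3 at col 3 lands with bottom-row=3; cleared 0 line(s) (total 0); column heights now [3 3 3 5 6 0], max=6
Drop 4: J rot3 at col 4 lands with bottom-row=6; cleared 0 line(s) (total 0); column heights now [3 3 3 5 7 9], max=9
Drop 5: L rot0 at col 2 lands with bottom-row=7; cleared 0 line(s) (total 0); column heights now [3 3 8 8 9 9], max=9

Answer: 0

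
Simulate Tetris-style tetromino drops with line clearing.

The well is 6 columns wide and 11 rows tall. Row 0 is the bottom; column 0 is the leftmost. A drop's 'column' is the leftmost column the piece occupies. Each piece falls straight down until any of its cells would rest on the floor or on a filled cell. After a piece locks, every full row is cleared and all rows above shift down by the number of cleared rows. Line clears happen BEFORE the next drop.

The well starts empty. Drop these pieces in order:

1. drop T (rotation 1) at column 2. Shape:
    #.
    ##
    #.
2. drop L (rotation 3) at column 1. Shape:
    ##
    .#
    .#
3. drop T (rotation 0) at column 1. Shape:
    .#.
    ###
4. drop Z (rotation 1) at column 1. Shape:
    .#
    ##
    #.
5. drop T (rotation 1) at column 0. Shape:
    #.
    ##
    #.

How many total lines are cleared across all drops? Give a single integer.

Drop 1: T rot1 at col 2 lands with bottom-row=0; cleared 0 line(s) (total 0); column heights now [0 0 3 2 0 0], max=3
Drop 2: L rot3 at col 1 lands with bottom-row=3; cleared 0 line(s) (total 0); column heights now [0 6 6 2 0 0], max=6
Drop 3: T rot0 at col 1 lands with bottom-row=6; cleared 0 line(s) (total 0); column heights now [0 7 8 7 0 0], max=8
Drop 4: Z rot1 at col 1 lands with bottom-row=7; cleared 0 line(s) (total 0); column heights now [0 9 10 7 0 0], max=10
Drop 5: T rot1 at col 0 lands with bottom-row=8; cleared 0 line(s) (total 0); column heights now [11 10 10 7 0 0], max=11

Answer: 0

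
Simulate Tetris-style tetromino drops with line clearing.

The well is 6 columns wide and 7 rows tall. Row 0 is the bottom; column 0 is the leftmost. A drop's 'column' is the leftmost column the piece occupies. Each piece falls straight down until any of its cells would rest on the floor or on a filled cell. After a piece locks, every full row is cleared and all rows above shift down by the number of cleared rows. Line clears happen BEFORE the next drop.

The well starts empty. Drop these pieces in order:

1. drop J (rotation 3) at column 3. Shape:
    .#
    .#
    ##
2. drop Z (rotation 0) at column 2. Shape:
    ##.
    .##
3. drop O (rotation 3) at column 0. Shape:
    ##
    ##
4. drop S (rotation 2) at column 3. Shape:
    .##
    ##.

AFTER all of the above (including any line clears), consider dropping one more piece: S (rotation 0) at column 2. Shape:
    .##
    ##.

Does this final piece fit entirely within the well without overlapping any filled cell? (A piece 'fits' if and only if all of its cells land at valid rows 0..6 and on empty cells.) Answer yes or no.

Drop 1: J rot3 at col 3 lands with bottom-row=0; cleared 0 line(s) (total 0); column heights now [0 0 0 1 3 0], max=3
Drop 2: Z rot0 at col 2 lands with bottom-row=3; cleared 0 line(s) (total 0); column heights now [0 0 5 5 4 0], max=5
Drop 3: O rot3 at col 0 lands with bottom-row=0; cleared 0 line(s) (total 0); column heights now [2 2 5 5 4 0], max=5
Drop 4: S rot2 at col 3 lands with bottom-row=5; cleared 0 line(s) (total 0); column heights now [2 2 5 6 7 7], max=7
Test piece S rot0 at col 2 (width 3): heights before test = [2 2 5 6 7 7]; fits = False

Answer: no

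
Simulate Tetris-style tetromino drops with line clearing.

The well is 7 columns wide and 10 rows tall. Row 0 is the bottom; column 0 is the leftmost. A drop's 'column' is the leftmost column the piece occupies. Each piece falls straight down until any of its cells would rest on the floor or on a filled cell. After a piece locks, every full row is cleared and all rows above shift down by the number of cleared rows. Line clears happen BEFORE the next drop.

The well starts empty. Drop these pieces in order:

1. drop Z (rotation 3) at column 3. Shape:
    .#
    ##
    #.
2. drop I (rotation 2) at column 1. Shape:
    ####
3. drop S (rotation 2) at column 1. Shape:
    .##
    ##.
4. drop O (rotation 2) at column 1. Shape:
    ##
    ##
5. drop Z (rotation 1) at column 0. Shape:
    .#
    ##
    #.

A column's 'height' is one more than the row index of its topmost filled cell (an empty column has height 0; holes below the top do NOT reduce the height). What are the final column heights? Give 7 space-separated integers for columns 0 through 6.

Drop 1: Z rot3 at col 3 lands with bottom-row=0; cleared 0 line(s) (total 0); column heights now [0 0 0 2 3 0 0], max=3
Drop 2: I rot2 at col 1 lands with bottom-row=3; cleared 0 line(s) (total 0); column heights now [0 4 4 4 4 0 0], max=4
Drop 3: S rot2 at col 1 lands with bottom-row=4; cleared 0 line(s) (total 0); column heights now [0 5 6 6 4 0 0], max=6
Drop 4: O rot2 at col 1 lands with bottom-row=6; cleared 0 line(s) (total 0); column heights now [0 8 8 6 4 0 0], max=8
Drop 5: Z rot1 at col 0 lands with bottom-row=7; cleared 0 line(s) (total 0); column heights now [9 10 8 6 4 0 0], max=10

Answer: 9 10 8 6 4 0 0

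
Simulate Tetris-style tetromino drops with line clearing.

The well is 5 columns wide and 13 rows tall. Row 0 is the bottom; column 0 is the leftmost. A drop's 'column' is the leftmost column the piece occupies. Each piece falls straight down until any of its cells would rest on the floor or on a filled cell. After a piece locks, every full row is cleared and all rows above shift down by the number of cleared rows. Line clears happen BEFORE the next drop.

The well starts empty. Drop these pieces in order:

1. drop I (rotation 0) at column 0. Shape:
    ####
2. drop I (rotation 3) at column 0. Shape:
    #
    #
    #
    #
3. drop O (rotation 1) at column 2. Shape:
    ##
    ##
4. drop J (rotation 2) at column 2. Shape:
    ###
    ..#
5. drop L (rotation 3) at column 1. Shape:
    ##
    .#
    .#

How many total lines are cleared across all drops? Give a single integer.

Drop 1: I rot0 at col 0 lands with bottom-row=0; cleared 0 line(s) (total 0); column heights now [1 1 1 1 0], max=1
Drop 2: I rot3 at col 0 lands with bottom-row=1; cleared 0 line(s) (total 0); column heights now [5 1 1 1 0], max=5
Drop 3: O rot1 at col 2 lands with bottom-row=1; cleared 0 line(s) (total 0); column heights now [5 1 3 3 0], max=5
Drop 4: J rot2 at col 2 lands with bottom-row=2; cleared 0 line(s) (total 0); column heights now [5 1 4 4 4], max=5
Drop 5: L rot3 at col 1 lands with bottom-row=4; cleared 0 line(s) (total 0); column heights now [5 7 7 4 4], max=7

Answer: 0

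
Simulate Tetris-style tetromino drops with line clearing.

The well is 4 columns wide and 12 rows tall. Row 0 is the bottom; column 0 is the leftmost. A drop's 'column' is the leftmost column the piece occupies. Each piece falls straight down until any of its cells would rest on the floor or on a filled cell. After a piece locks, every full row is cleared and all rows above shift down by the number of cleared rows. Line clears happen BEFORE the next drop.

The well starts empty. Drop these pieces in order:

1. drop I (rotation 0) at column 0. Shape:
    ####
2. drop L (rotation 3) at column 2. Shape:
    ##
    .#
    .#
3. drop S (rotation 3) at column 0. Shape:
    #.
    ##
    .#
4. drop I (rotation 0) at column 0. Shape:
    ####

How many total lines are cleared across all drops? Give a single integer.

Drop 1: I rot0 at col 0 lands with bottom-row=0; cleared 1 line(s) (total 1); column heights now [0 0 0 0], max=0
Drop 2: L rot3 at col 2 lands with bottom-row=0; cleared 0 line(s) (total 1); column heights now [0 0 3 3], max=3
Drop 3: S rot3 at col 0 lands with bottom-row=0; cleared 0 line(s) (total 1); column heights now [3 2 3 3], max=3
Drop 4: I rot0 at col 0 lands with bottom-row=3; cleared 1 line(s) (total 2); column heights now [3 2 3 3], max=3

Answer: 2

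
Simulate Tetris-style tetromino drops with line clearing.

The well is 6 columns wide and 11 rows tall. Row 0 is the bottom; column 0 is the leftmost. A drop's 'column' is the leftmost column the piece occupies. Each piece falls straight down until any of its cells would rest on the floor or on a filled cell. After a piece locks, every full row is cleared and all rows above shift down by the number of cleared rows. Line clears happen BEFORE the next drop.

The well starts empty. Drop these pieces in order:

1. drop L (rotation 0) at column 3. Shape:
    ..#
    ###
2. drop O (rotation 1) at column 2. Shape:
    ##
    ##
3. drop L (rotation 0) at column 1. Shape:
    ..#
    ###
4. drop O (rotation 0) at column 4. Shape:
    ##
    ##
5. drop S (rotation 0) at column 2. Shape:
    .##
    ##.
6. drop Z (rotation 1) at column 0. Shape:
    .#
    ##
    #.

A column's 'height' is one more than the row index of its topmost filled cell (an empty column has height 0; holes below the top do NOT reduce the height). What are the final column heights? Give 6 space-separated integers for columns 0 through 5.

Drop 1: L rot0 at col 3 lands with bottom-row=0; cleared 0 line(s) (total 0); column heights now [0 0 0 1 1 2], max=2
Drop 2: O rot1 at col 2 lands with bottom-row=1; cleared 0 line(s) (total 0); column heights now [0 0 3 3 1 2], max=3
Drop 3: L rot0 at col 1 lands with bottom-row=3; cleared 0 line(s) (total 0); column heights now [0 4 4 5 1 2], max=5
Drop 4: O rot0 at col 4 lands with bottom-row=2; cleared 0 line(s) (total 0); column heights now [0 4 4 5 4 4], max=5
Drop 5: S rot0 at col 2 lands with bottom-row=5; cleared 0 line(s) (total 0); column heights now [0 4 6 7 7 4], max=7
Drop 6: Z rot1 at col 0 lands with bottom-row=3; cleared 1 line(s) (total 1); column heights now [4 5 5 6 6 3], max=6

Answer: 4 5 5 6 6 3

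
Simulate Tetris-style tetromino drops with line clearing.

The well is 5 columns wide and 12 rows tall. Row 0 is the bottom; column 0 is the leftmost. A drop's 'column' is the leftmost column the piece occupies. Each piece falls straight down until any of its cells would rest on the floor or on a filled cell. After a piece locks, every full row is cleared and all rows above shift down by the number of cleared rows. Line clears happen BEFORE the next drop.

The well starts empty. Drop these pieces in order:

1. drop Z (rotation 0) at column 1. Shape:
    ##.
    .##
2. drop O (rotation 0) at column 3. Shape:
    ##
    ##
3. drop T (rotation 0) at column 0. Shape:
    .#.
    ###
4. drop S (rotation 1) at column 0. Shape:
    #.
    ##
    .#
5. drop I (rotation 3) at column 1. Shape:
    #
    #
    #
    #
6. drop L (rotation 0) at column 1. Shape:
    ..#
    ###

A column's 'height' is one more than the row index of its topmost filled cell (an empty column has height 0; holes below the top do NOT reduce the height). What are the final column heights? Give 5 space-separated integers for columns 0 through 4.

Answer: 6 10 10 11 2

Derivation:
Drop 1: Z rot0 at col 1 lands with bottom-row=0; cleared 0 line(s) (total 0); column heights now [0 2 2 1 0], max=2
Drop 2: O rot0 at col 3 lands with bottom-row=1; cleared 0 line(s) (total 0); column heights now [0 2 2 3 3], max=3
Drop 3: T rot0 at col 0 lands with bottom-row=2; cleared 1 line(s) (total 1); column heights now [0 3 2 2 2], max=3
Drop 4: S rot1 at col 0 lands with bottom-row=3; cleared 0 line(s) (total 1); column heights now [6 5 2 2 2], max=6
Drop 5: I rot3 at col 1 lands with bottom-row=5; cleared 0 line(s) (total 1); column heights now [6 9 2 2 2], max=9
Drop 6: L rot0 at col 1 lands with bottom-row=9; cleared 0 line(s) (total 1); column heights now [6 10 10 11 2], max=11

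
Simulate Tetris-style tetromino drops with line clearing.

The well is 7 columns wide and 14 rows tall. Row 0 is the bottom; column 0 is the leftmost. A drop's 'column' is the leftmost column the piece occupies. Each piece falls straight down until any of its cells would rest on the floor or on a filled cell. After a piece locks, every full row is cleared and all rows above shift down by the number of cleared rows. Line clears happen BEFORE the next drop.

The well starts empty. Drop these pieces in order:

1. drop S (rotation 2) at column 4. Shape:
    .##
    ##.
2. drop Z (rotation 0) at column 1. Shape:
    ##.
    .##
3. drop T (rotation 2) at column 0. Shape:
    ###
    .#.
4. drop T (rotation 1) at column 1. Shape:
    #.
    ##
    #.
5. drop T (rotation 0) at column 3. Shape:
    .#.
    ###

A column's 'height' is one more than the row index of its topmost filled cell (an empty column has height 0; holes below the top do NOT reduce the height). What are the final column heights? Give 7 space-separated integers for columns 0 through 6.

Drop 1: S rot2 at col 4 lands with bottom-row=0; cleared 0 line(s) (total 0); column heights now [0 0 0 0 1 2 2], max=2
Drop 2: Z rot0 at col 1 lands with bottom-row=0; cleared 0 line(s) (total 0); column heights now [0 2 2 1 1 2 2], max=2
Drop 3: T rot2 at col 0 lands with bottom-row=2; cleared 0 line(s) (total 0); column heights now [4 4 4 1 1 2 2], max=4
Drop 4: T rot1 at col 1 lands with bottom-row=4; cleared 0 line(s) (total 0); column heights now [4 7 6 1 1 2 2], max=7
Drop 5: T rot0 at col 3 lands with bottom-row=2; cleared 0 line(s) (total 0); column heights now [4 7 6 3 4 3 2], max=7

Answer: 4 7 6 3 4 3 2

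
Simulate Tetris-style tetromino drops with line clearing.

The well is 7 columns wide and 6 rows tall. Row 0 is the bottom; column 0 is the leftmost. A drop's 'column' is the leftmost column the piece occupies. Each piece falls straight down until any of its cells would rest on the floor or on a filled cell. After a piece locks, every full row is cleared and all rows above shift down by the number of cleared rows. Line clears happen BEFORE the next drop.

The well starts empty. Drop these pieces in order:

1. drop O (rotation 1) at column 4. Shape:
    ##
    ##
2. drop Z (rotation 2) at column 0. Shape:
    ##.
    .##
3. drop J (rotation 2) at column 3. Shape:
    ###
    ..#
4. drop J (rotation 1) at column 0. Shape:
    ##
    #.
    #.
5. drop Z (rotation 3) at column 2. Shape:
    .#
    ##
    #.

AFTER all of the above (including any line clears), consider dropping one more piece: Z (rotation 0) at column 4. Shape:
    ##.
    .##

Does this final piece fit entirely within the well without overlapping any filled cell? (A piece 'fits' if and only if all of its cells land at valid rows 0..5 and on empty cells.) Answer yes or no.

Drop 1: O rot1 at col 4 lands with bottom-row=0; cleared 0 line(s) (total 0); column heights now [0 0 0 0 2 2 0], max=2
Drop 2: Z rot2 at col 0 lands with bottom-row=0; cleared 0 line(s) (total 0); column heights now [2 2 1 0 2 2 0], max=2
Drop 3: J rot2 at col 3 lands with bottom-row=2; cleared 0 line(s) (total 0); column heights now [2 2 1 4 4 4 0], max=4
Drop 4: J rot1 at col 0 lands with bottom-row=2; cleared 0 line(s) (total 0); column heights now [5 5 1 4 4 4 0], max=5
Drop 5: Z rot3 at col 2 lands with bottom-row=3; cleared 0 line(s) (total 0); column heights now [5 5 5 6 4 4 0], max=6
Test piece Z rot0 at col 4 (width 3): heights before test = [5 5 5 6 4 4 0]; fits = True

Answer: yes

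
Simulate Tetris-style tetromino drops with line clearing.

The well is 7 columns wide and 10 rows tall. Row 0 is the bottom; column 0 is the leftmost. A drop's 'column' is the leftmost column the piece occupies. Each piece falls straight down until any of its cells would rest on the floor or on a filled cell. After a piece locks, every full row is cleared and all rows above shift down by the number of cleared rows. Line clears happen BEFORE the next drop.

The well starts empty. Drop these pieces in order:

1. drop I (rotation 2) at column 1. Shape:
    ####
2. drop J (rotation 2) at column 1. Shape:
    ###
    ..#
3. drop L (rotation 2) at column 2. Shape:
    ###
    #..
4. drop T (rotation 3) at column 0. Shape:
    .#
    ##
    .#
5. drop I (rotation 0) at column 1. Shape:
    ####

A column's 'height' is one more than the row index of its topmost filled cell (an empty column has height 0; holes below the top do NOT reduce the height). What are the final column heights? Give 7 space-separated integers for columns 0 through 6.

Answer: 5 7 7 7 7 0 0

Derivation:
Drop 1: I rot2 at col 1 lands with bottom-row=0; cleared 0 line(s) (total 0); column heights now [0 1 1 1 1 0 0], max=1
Drop 2: J rot2 at col 1 lands with bottom-row=1; cleared 0 line(s) (total 0); column heights now [0 3 3 3 1 0 0], max=3
Drop 3: L rot2 at col 2 lands with bottom-row=3; cleared 0 line(s) (total 0); column heights now [0 3 5 5 5 0 0], max=5
Drop 4: T rot3 at col 0 lands with bottom-row=3; cleared 0 line(s) (total 0); column heights now [5 6 5 5 5 0 0], max=6
Drop 5: I rot0 at col 1 lands with bottom-row=6; cleared 0 line(s) (total 0); column heights now [5 7 7 7 7 0 0], max=7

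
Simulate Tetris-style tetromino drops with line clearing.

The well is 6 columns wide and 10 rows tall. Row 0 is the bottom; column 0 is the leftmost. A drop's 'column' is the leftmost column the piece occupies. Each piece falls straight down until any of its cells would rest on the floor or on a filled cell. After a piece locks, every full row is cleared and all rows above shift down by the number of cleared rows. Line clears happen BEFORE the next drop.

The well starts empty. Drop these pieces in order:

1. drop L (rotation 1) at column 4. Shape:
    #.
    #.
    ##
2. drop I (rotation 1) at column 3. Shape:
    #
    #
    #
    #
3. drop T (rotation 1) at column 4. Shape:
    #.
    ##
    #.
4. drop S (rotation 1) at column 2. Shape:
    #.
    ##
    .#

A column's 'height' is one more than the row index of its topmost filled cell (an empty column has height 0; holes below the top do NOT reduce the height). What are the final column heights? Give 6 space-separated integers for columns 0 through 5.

Answer: 0 0 7 6 6 5

Derivation:
Drop 1: L rot1 at col 4 lands with bottom-row=0; cleared 0 line(s) (total 0); column heights now [0 0 0 0 3 1], max=3
Drop 2: I rot1 at col 3 lands with bottom-row=0; cleared 0 line(s) (total 0); column heights now [0 0 0 4 3 1], max=4
Drop 3: T rot1 at col 4 lands with bottom-row=3; cleared 0 line(s) (total 0); column heights now [0 0 0 4 6 5], max=6
Drop 4: S rot1 at col 2 lands with bottom-row=4; cleared 0 line(s) (total 0); column heights now [0 0 7 6 6 5], max=7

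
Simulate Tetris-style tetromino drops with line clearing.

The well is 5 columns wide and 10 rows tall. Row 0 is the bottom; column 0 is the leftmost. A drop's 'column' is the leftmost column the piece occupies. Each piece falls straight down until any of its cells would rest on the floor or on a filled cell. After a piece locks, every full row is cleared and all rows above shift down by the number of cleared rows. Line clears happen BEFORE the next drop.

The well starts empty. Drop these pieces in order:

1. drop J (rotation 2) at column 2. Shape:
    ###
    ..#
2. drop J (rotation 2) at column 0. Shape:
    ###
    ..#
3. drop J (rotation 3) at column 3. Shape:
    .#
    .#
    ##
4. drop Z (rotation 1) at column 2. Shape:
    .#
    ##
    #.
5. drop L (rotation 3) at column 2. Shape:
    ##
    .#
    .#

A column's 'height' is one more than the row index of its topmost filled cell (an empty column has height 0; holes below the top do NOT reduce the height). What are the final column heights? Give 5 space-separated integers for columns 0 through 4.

Answer: 4 4 10 10 5

Derivation:
Drop 1: J rot2 at col 2 lands with bottom-row=0; cleared 0 line(s) (total 0); column heights now [0 0 2 2 2], max=2
Drop 2: J rot2 at col 0 lands with bottom-row=2; cleared 0 line(s) (total 0); column heights now [4 4 4 2 2], max=4
Drop 3: J rot3 at col 3 lands with bottom-row=2; cleared 0 line(s) (total 0); column heights now [4 4 4 3 5], max=5
Drop 4: Z rot1 at col 2 lands with bottom-row=4; cleared 0 line(s) (total 0); column heights now [4 4 6 7 5], max=7
Drop 5: L rot3 at col 2 lands with bottom-row=7; cleared 0 line(s) (total 0); column heights now [4 4 10 10 5], max=10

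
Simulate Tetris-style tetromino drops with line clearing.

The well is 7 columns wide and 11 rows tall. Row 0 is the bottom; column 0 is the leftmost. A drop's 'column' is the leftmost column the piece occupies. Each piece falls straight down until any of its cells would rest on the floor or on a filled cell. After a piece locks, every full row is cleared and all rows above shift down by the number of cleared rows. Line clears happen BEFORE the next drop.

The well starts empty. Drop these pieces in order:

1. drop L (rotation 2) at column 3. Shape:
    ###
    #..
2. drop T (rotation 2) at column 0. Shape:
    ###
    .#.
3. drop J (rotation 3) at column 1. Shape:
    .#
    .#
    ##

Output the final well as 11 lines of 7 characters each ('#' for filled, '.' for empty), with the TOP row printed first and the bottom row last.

Answer: .......
.......
.......
.......
.......
.......
..#....
..#....
.##....
######.
.#.#...

Derivation:
Drop 1: L rot2 at col 3 lands with bottom-row=0; cleared 0 line(s) (total 0); column heights now [0 0 0 2 2 2 0], max=2
Drop 2: T rot2 at col 0 lands with bottom-row=0; cleared 0 line(s) (total 0); column heights now [2 2 2 2 2 2 0], max=2
Drop 3: J rot3 at col 1 lands with bottom-row=2; cleared 0 line(s) (total 0); column heights now [2 3 5 2 2 2 0], max=5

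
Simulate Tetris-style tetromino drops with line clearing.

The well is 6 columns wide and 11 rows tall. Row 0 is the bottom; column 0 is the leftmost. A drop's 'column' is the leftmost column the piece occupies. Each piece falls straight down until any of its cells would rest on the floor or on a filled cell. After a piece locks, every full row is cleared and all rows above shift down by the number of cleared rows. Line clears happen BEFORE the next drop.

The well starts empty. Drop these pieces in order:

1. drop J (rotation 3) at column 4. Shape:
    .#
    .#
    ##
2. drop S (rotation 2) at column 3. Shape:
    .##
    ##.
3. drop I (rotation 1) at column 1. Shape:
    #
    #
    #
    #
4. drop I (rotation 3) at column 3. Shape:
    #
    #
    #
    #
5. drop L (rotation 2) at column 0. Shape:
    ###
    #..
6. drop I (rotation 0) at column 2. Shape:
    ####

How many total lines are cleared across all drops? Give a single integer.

Answer: 0

Derivation:
Drop 1: J rot3 at col 4 lands with bottom-row=0; cleared 0 line(s) (total 0); column heights now [0 0 0 0 1 3], max=3
Drop 2: S rot2 at col 3 lands with bottom-row=2; cleared 0 line(s) (total 0); column heights now [0 0 0 3 4 4], max=4
Drop 3: I rot1 at col 1 lands with bottom-row=0; cleared 0 line(s) (total 0); column heights now [0 4 0 3 4 4], max=4
Drop 4: I rot3 at col 3 lands with bottom-row=3; cleared 0 line(s) (total 0); column heights now [0 4 0 7 4 4], max=7
Drop 5: L rot2 at col 0 lands with bottom-row=3; cleared 0 line(s) (total 0); column heights now [5 5 5 7 4 4], max=7
Drop 6: I rot0 at col 2 lands with bottom-row=7; cleared 0 line(s) (total 0); column heights now [5 5 8 8 8 8], max=8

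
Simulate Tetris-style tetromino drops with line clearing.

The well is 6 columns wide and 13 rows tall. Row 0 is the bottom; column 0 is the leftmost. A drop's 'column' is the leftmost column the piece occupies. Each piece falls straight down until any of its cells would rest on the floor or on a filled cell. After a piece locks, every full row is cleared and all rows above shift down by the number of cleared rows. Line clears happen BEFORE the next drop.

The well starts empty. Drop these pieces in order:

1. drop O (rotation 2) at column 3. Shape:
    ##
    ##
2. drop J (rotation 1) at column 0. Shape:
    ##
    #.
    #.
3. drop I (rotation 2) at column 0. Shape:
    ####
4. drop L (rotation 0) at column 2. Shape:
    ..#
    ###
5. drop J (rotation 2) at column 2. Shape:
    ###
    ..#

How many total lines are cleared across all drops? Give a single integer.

Drop 1: O rot2 at col 3 lands with bottom-row=0; cleared 0 line(s) (total 0); column heights now [0 0 0 2 2 0], max=2
Drop 2: J rot1 at col 0 lands with bottom-row=0; cleared 0 line(s) (total 0); column heights now [3 3 0 2 2 0], max=3
Drop 3: I rot2 at col 0 lands with bottom-row=3; cleared 0 line(s) (total 0); column heights now [4 4 4 4 2 0], max=4
Drop 4: L rot0 at col 2 lands with bottom-row=4; cleared 0 line(s) (total 0); column heights now [4 4 5 5 6 0], max=6
Drop 5: J rot2 at col 2 lands with bottom-row=6; cleared 0 line(s) (total 0); column heights now [4 4 8 8 8 0], max=8

Answer: 0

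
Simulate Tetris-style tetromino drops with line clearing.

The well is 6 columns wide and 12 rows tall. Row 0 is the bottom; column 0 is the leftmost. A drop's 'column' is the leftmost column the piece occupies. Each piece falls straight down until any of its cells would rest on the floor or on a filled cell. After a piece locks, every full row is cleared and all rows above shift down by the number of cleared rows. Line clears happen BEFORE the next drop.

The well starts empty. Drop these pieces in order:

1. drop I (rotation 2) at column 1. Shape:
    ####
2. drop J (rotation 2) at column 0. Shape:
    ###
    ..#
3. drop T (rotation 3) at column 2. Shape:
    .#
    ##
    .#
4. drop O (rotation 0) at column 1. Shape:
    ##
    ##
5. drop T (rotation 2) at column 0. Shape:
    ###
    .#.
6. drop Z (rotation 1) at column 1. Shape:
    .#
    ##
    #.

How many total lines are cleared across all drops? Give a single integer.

Drop 1: I rot2 at col 1 lands with bottom-row=0; cleared 0 line(s) (total 0); column heights now [0 1 1 1 1 0], max=1
Drop 2: J rot2 at col 0 lands with bottom-row=1; cleared 0 line(s) (total 0); column heights now [3 3 3 1 1 0], max=3
Drop 3: T rot3 at col 2 lands with bottom-row=2; cleared 0 line(s) (total 0); column heights now [3 3 4 5 1 0], max=5
Drop 4: O rot0 at col 1 lands with bottom-row=4; cleared 0 line(s) (total 0); column heights now [3 6 6 5 1 0], max=6
Drop 5: T rot2 at col 0 lands with bottom-row=6; cleared 0 line(s) (total 0); column heights now [8 8 8 5 1 0], max=8
Drop 6: Z rot1 at col 1 lands with bottom-row=8; cleared 0 line(s) (total 0); column heights now [8 10 11 5 1 0], max=11

Answer: 0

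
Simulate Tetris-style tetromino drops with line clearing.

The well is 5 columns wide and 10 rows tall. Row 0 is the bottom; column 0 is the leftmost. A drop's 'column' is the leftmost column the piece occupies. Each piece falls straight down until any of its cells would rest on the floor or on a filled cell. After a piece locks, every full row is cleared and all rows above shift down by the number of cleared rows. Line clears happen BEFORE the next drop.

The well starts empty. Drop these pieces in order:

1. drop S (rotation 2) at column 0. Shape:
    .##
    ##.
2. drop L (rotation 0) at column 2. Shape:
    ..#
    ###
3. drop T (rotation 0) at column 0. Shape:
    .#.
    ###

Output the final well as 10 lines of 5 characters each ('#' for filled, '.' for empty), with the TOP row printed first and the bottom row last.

Drop 1: S rot2 at col 0 lands with bottom-row=0; cleared 0 line(s) (total 0); column heights now [1 2 2 0 0], max=2
Drop 2: L rot0 at col 2 lands with bottom-row=2; cleared 0 line(s) (total 0); column heights now [1 2 3 3 4], max=4
Drop 3: T rot0 at col 0 lands with bottom-row=3; cleared 0 line(s) (total 0); column heights now [4 5 4 3 4], max=5

Answer: .....
.....
.....
.....
.....
.#...
###.#
..###
.##..
##...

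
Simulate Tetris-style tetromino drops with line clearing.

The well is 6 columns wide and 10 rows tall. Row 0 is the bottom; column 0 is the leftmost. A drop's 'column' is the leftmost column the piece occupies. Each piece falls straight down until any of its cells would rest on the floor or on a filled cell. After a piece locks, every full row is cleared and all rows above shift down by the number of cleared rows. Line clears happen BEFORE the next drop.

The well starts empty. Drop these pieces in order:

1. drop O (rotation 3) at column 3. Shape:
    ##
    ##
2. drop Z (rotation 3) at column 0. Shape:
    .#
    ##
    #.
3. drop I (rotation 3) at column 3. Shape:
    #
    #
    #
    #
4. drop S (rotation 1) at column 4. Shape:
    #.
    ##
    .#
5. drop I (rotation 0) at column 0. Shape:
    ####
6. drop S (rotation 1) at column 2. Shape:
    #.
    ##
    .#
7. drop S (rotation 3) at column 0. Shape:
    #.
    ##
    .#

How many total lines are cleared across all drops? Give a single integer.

Answer: 0

Derivation:
Drop 1: O rot3 at col 3 lands with bottom-row=0; cleared 0 line(s) (total 0); column heights now [0 0 0 2 2 0], max=2
Drop 2: Z rot3 at col 0 lands with bottom-row=0; cleared 0 line(s) (total 0); column heights now [2 3 0 2 2 0], max=3
Drop 3: I rot3 at col 3 lands with bottom-row=2; cleared 0 line(s) (total 0); column heights now [2 3 0 6 2 0], max=6
Drop 4: S rot1 at col 4 lands with bottom-row=1; cleared 0 line(s) (total 0); column heights now [2 3 0 6 4 3], max=6
Drop 5: I rot0 at col 0 lands with bottom-row=6; cleared 0 line(s) (total 0); column heights now [7 7 7 7 4 3], max=7
Drop 6: S rot1 at col 2 lands with bottom-row=7; cleared 0 line(s) (total 0); column heights now [7 7 10 9 4 3], max=10
Drop 7: S rot3 at col 0 lands with bottom-row=7; cleared 0 line(s) (total 0); column heights now [10 9 10 9 4 3], max=10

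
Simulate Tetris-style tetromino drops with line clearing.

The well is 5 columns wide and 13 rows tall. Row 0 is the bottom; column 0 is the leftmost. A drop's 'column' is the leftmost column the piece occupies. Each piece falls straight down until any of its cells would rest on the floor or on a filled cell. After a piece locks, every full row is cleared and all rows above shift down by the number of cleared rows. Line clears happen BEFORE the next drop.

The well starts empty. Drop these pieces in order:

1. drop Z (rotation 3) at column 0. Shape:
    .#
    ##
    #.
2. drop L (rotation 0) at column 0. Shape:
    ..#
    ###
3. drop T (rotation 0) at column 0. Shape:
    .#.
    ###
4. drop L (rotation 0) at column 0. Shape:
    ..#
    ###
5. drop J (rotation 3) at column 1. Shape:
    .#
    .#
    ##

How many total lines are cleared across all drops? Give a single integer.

Answer: 0

Derivation:
Drop 1: Z rot3 at col 0 lands with bottom-row=0; cleared 0 line(s) (total 0); column heights now [2 3 0 0 0], max=3
Drop 2: L rot0 at col 0 lands with bottom-row=3; cleared 0 line(s) (total 0); column heights now [4 4 5 0 0], max=5
Drop 3: T rot0 at col 0 lands with bottom-row=5; cleared 0 line(s) (total 0); column heights now [6 7 6 0 0], max=7
Drop 4: L rot0 at col 0 lands with bottom-row=7; cleared 0 line(s) (total 0); column heights now [8 8 9 0 0], max=9
Drop 5: J rot3 at col 1 lands with bottom-row=9; cleared 0 line(s) (total 0); column heights now [8 10 12 0 0], max=12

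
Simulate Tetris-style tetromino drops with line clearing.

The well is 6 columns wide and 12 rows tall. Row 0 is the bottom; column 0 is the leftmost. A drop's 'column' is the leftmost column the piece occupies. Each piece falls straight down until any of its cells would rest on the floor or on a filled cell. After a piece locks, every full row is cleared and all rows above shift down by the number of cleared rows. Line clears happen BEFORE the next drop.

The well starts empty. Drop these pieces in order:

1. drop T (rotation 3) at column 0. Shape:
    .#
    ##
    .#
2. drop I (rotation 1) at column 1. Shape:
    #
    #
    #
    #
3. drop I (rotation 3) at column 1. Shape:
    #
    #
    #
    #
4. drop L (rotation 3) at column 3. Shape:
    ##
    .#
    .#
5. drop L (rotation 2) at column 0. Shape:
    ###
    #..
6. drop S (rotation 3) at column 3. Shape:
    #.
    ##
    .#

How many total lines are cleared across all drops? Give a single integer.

Answer: 0

Derivation:
Drop 1: T rot3 at col 0 lands with bottom-row=0; cleared 0 line(s) (total 0); column heights now [2 3 0 0 0 0], max=3
Drop 2: I rot1 at col 1 lands with bottom-row=3; cleared 0 line(s) (total 0); column heights now [2 7 0 0 0 0], max=7
Drop 3: I rot3 at col 1 lands with bottom-row=7; cleared 0 line(s) (total 0); column heights now [2 11 0 0 0 0], max=11
Drop 4: L rot3 at col 3 lands with bottom-row=0; cleared 0 line(s) (total 0); column heights now [2 11 0 3 3 0], max=11
Drop 5: L rot2 at col 0 lands with bottom-row=10; cleared 0 line(s) (total 0); column heights now [12 12 12 3 3 0], max=12
Drop 6: S rot3 at col 3 lands with bottom-row=3; cleared 0 line(s) (total 0); column heights now [12 12 12 6 5 0], max=12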